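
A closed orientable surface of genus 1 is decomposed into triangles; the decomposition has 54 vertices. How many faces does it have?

108

χ = 2 − 2·1 = 0, and every face is a triangle so 3F = 2E.
V − E + F = 0 with E = 3F/2 gives 54 − (3/2 − 1)·F = 0, so F = 108 and E = 162.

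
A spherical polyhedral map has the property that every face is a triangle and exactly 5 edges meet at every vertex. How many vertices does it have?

Each face has 3 edges and each edge borders two faces, so 2E = 3F.
Each vertex has degree 5, so 5V = 2E and hence V = 3F/5.
Euler: V − E + F = 2 ⇒ (3F/5) − (3F/2) + F = 2.
Multiply by 10: (6 − 15 + 10)F = 20, i.e. 1F = 20.
So F = 20, E = 3·20/2 = 30, V = 3·20/5 = 12.

12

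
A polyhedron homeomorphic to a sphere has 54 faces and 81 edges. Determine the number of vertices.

Here V − E + F = 2.
V = 2 + E − F = 2 + 81 − 54 = 29.

29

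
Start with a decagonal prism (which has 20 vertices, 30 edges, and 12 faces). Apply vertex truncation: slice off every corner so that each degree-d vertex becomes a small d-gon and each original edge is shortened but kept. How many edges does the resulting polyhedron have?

Truncation replaces each original edge-end by a new vertex, so V′ = 2E = 60.
Each original edge survives, and each old vertex of degree d contributes d new edges; summing degrees gives Σd = 2E, so E′ = E + 2E = 3E = 90.
Each original face survives and each original vertex becomes one new face: F′ = F + V = 32.

90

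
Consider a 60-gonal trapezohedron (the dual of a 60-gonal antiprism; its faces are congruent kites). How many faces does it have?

The n-trapezohedron (dual of the n-antiprism) has V = 2·60 + 2 = 122, E = 4·60 = 240, F = 2·60 = 120.

120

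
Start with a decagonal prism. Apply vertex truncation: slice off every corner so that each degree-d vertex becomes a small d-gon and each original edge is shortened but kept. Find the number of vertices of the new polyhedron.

60

The base solid has V = 20, E = 30, F = 12.
Truncation replaces each original edge-end by a new vertex, so V′ = 2E = 60.
Each original edge survives, and each old vertex of degree d contributes d new edges; summing degrees gives Σd = 2E, so E′ = E + 2E = 3E = 90.
Each original face survives and each original vertex becomes one new face: F′ = F + V = 32.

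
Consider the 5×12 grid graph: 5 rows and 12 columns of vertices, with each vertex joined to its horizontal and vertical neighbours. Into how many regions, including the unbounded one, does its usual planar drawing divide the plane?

The grid has V = 5·12 = 60 vertices and E = 5·11 + 12·4 = 103 edges.
F = 2 − V + E = 2 − 60 + 103 = 45.

45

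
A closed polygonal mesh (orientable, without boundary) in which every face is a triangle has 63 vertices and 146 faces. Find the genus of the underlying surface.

6

Every face is a triangle, so 2E = 3·146 = 438, giving E = 219.
χ = V − E + F = 63 − 219 + 146 = -10.
For a closed orientable surface χ = 2 − 2g, so g = (2 − (-10))/2 = 6.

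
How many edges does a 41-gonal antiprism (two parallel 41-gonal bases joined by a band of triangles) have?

164

An antiprism on an n-gon has two n-gon caps and 2n triangles: V = 2·41 = 82, E = 4·41 = 164, F = 2·41 + 2 = 84.
Check: V − E + F = 82 − 164 + 84 = 2.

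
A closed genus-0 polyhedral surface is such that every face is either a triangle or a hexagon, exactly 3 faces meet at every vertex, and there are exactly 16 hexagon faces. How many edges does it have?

Let x be the number of triangles; then F = 16 + x.
Edge–face incidences: 2E = 6·16 + 3·x = 96 + 3x.
Every vertex has degree 3, so 3V = 2E.
Euler: V − E + F = 2 ⇒ (2E)/3 − E + (16 + x) = 2.
Multiply by 6: 2·(2E) − 3·(2E) + 6·(16 + x) = 12, i.e. 96 + 6x − (96 + 3x) = 12.
Collecting terms: 3x = 12, so x = 4.
Then 2E = 96 + 3·4 = 108, so E = 54, V = 2E/3 = 36, F = 16 + 4 = 20.

54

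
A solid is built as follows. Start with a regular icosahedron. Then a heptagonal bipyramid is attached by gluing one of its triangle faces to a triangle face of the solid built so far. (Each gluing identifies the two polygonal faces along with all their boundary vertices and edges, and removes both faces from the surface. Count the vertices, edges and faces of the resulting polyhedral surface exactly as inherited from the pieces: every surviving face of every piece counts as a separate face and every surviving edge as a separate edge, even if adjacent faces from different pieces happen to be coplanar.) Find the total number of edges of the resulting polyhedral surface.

A regular icosahedron: V=12, E=30, F=20.
Attach a heptagonal bipyramid (V=9, E=21, F=14) along a 3-gon: merge 3 vertices and 3 edges, delete both glued faces → V=18, E=48, F=32.
Check: V − E + F = 18 − 48 + 32 = 2.

48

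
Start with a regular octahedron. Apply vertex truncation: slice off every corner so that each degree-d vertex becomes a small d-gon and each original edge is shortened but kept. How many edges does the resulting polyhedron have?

36

The base solid has V = 6, E = 12, F = 8.
Truncation replaces each original edge-end by a new vertex, so V′ = 2E = 24.
Each original edge survives, and each old vertex of degree d contributes d new edges; summing degrees gives Σd = 2E, so E′ = E + 2E = 3E = 36.
Each original face survives and each original vertex becomes one new face: F′ = F + V = 14.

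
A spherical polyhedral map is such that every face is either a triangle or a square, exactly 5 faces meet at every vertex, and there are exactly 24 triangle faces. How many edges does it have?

Let x be the number of squares; then F = 24 + x.
Edge–face incidences: 2E = 3·24 + 4·x = 72 + 4x.
Every vertex has degree 5, so 5V = 2E.
Euler: V − E + F = 2 ⇒ (2E)/5 − E + (24 + x) = 2.
Multiply by 10: 2·(2E) − 5·(2E) + 10·(24 + x) = 20, i.e. 240 + 10x − 3·(72 + 4x) = 20.
Collecting terms: −2x + 24 = 20, so −2x = −4, so x = 2.
Then 2E = 72 + 4·2 = 80, so E = 40, V = 2E/5 = 16, F = 24 + 2 = 26.

40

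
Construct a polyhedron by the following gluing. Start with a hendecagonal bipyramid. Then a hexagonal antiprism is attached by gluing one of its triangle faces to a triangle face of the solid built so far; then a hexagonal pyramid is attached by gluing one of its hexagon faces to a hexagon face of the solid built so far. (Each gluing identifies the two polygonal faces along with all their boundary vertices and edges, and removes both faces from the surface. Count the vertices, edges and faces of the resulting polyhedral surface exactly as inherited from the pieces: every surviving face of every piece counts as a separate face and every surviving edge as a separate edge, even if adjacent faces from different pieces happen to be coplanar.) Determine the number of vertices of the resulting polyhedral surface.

A hendecagonal bipyramid: V=13, E=33, F=22.
Attach a hexagonal antiprism (V=12, E=24, F=14) along a 3-gon: merge 3 vertices and 3 edges, delete both glued faces → V=22, E=54, F=34.
Attach a hexagonal pyramid (V=7, E=12, F=7) along a 6-gon: merge 6 vertices and 6 edges, delete both glued faces → V=23, E=60, F=39.
Check: V − E + F = 23 − 60 + 39 = 2.

23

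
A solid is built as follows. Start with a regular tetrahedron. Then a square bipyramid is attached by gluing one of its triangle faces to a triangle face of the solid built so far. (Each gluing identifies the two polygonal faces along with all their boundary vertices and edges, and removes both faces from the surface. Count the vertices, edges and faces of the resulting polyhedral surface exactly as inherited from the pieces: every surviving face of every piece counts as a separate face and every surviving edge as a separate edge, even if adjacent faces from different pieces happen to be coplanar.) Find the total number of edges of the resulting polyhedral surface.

15

A regular tetrahedron: V=4, E=6, F=4.
Attach a square bipyramid (V=6, E=12, F=8) along a 3-gon: merge 3 vertices and 3 edges, delete both glued faces → V=7, E=15, F=10.
Check: V − E + F = 7 − 15 + 10 = 2.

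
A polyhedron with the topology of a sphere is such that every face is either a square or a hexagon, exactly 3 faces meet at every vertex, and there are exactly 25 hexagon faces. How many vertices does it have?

58

Let x be the number of squares; then F = 25 + x.
Edge–face incidences: 2E = 6·25 + 4·x = 150 + 4x.
Every vertex has degree 3, so 3V = 2E.
Euler: V − E + F = 2 ⇒ (2E)/3 − E + (25 + x) = 2.
Multiply by 6: 2·(2E) − 3·(2E) + 6·(25 + x) = 12, i.e. 150 + 6x − (150 + 4x) = 12.
Collecting terms: 2x = 12, so x = 6.
Then 2E = 150 + 4·6 = 174, so E = 87, V = 2E/3 = 58, F = 25 + 6 = 31.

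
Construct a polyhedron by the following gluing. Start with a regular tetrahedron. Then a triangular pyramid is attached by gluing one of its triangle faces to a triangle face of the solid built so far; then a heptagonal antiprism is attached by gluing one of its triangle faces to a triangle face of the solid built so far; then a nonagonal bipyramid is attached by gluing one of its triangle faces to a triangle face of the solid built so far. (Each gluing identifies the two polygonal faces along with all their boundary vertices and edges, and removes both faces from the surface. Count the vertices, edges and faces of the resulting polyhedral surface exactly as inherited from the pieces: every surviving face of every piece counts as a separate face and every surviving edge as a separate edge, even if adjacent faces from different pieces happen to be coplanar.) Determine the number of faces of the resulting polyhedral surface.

A regular tetrahedron: V=4, E=6, F=4.
Attach a triangular pyramid (V=4, E=6, F=4) along a 3-gon: merge 3 vertices and 3 edges, delete both glued faces → V=5, E=9, F=6.
Attach a heptagonal antiprism (V=14, E=28, F=16) along a 3-gon: merge 3 vertices and 3 edges, delete both glued faces → V=16, E=34, F=20.
Attach a nonagonal bipyramid (V=11, E=27, F=18) along a 3-gon: merge 3 vertices and 3 edges, delete both glued faces → V=24, E=58, F=36.
Check: V − E + F = 24 − 58 + 36 = 2.

36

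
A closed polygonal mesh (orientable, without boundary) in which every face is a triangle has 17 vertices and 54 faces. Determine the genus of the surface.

Every face is a triangle, so 2E = 3·54 = 162, giving E = 81.
χ = V − E + F = 17 − 81 + 54 = -10.
For a closed orientable surface χ = 2 − 2g, so g = (2 − (-10))/2 = 6.

6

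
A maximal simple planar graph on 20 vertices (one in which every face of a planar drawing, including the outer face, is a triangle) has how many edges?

In a plane triangulation 3F = 2E and V − E + F = 2, so E = 3V − 6 = 3·20 − 6 = 54.

54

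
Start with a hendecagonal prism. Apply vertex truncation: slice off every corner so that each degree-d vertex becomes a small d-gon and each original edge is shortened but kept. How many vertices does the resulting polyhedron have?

The base solid has V = 22, E = 33, F = 13.
Truncation replaces each original edge-end by a new vertex, so V′ = 2E = 66.
Each original edge survives, and each old vertex of degree d contributes d new edges; summing degrees gives Σd = 2E, so E′ = E + 2E = 3E = 99.
Each original face survives and each original vertex becomes one new face: F′ = F + V = 35.

66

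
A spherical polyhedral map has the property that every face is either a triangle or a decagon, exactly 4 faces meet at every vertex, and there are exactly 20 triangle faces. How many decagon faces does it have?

Let x be the number of decagons; then F = 20 + x.
Edge–face incidences: 2E = 3·20 + 10·x = 60 + 10x.
Every vertex has degree 4, so 4V = 2E.
Euler: V − E + F = 2 ⇒ (2E)/4 − E + (20 + x) = 2.
Multiply by 8: 2·(2E) − 4·(2E) + 8·(20 + x) = 16, i.e. 160 + 8x − 2·(60 + 10x) = 16.
Collecting terms: −12x + 40 = 16, so −12x = −24, so x = 2.
Then 2E = 60 + 10·2 = 80, so E = 40, V = 2E/4 = 20, F = 20 + 2 = 22.

2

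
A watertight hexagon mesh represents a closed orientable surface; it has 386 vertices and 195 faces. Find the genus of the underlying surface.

Every face is a hexagon, so 2E = 6·195 = 1170, giving E = 585.
χ = V − E + F = 386 − 585 + 195 = -4.
For a closed orientable surface χ = 2 − 2g, so g = (2 − (-4))/2 = 3.

3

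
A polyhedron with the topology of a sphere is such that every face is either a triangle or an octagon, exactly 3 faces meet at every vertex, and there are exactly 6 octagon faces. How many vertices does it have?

Let x be the number of triangles; then F = 6 + x.
Edge–face incidences: 2E = 8·6 + 3·x = 48 + 3x.
Every vertex has degree 3, so 3V = 2E.
Euler: V − E + F = 2 ⇒ (2E)/3 − E + (6 + x) = 2.
Multiply by 6: 2·(2E) − 3·(2E) + 6·(6 + x) = 12, i.e. 36 + 6x − (48 + 3x) = 12.
Collecting terms: 3x − 12 = 12, so 3x = 24, so x = 8.
Then 2E = 48 + 3·8 = 72, so E = 36, V = 2E/3 = 24, F = 6 + 8 = 14.

24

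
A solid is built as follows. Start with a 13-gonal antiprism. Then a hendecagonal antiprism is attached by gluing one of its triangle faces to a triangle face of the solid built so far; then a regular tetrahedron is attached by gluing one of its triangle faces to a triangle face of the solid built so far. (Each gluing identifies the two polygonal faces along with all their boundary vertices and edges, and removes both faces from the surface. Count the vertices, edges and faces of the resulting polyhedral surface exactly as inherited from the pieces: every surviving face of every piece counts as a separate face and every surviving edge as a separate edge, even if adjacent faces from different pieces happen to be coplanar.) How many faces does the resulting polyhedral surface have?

52

A 13-gonal antiprism: V=26, E=52, F=28.
Attach a hendecagonal antiprism (V=22, E=44, F=24) along a 3-gon: merge 3 vertices and 3 edges, delete both glued faces → V=45, E=93, F=50.
Attach a regular tetrahedron (V=4, E=6, F=4) along a 3-gon: merge 3 vertices and 3 edges, delete both glued faces → V=46, E=96, F=52.
Check: V − E + F = 46 − 96 + 52 = 2.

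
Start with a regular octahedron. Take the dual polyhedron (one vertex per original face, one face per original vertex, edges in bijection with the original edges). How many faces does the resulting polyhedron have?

6

The base solid has V = 6, E = 12, F = 8.
The dual swaps V and F and preserves E: V′ = F = 8, E′ = E = 12, F′ = V = 6.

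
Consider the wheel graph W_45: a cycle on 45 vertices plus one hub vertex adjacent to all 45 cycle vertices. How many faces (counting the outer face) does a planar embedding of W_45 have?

46

W_45 has V = 45 + 1 = 46 vertices and E = 2·45 = 90 edges.
By Euler's formula F = 2 − V + E = 2 − 46 + 90 = 46.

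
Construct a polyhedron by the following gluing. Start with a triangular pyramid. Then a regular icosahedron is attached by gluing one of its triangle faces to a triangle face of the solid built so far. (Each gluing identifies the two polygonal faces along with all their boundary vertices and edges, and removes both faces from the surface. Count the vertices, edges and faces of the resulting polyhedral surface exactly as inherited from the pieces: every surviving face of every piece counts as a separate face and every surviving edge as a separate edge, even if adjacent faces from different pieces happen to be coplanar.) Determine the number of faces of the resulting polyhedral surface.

A triangular pyramid: V=4, E=6, F=4.
Attach a regular icosahedron (V=12, E=30, F=20) along a 3-gon: merge 3 vertices and 3 edges, delete both glued faces → V=13, E=33, F=22.
Check: V − E + F = 13 − 33 + 22 = 2.

22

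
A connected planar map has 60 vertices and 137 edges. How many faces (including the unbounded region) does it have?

79

Euler's formula for a connected plane graph: V − E + F = 2, so F = 2 − 60 + 137 = 79.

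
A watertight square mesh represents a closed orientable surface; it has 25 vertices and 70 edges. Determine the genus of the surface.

Every face is a square and each edge borders two faces, so 4F = 2·70, giving F = 35.
χ = V − E + F = 25 − 70 + 35 = -10.
For a closed orientable surface χ = 2 − 2g, so g = (2 − (-10))/2 = 6.

6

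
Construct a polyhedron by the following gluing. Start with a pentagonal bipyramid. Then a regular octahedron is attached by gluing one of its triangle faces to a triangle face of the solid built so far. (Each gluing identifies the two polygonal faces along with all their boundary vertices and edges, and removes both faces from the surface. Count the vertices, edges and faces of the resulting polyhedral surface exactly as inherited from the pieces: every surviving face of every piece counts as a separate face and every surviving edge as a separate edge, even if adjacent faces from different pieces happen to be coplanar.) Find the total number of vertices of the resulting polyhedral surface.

A pentagonal bipyramid: V=7, E=15, F=10.
Attach a regular octahedron (V=6, E=12, F=8) along a 3-gon: merge 3 vertices and 3 edges, delete both glued faces → V=10, E=24, F=16.
Check: V − E + F = 10 − 24 + 16 = 2.

10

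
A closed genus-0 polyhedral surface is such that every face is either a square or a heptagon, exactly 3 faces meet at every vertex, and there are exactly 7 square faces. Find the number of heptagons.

2

Let x be the number of heptagons; then F = 7 + x.
Edge–face incidences: 2E = 4·7 + 7·x = 28 + 7x.
Every vertex has degree 3, so 3V = 2E.
Euler: V − E + F = 2 ⇒ (2E)/3 − E + (7 + x) = 2.
Multiply by 6: 2·(2E) − 3·(2E) + 6·(7 + x) = 12, i.e. 42 + 6x − (28 + 7x) = 12.
Collecting terms: −x + 14 = 12, so −x = −2, so x = 2.
Then 2E = 28 + 7·2 = 42, so E = 21, V = 2E/3 = 14, F = 7 + 2 = 9.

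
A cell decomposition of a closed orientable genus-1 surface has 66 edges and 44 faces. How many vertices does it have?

22

For a closed orientable surface of genus 1, χ = 2 − 2·1 = 0.
V = 0 + E − F = 0 + 66 − 44 = 22.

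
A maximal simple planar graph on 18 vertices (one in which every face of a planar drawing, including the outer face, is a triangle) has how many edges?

In a plane triangulation 3F = 2E and V − E + F = 2, so E = 3V − 6 = 3·18 − 6 = 48.

48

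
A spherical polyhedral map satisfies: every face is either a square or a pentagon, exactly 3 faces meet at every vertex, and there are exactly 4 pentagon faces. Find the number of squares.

Let x be the number of squares; then F = 4 + x.
Edge–face incidences: 2E = 5·4 + 4·x = 20 + 4x.
Every vertex has degree 3, so 3V = 2E.
Euler: V − E + F = 2 ⇒ (2E)/3 − E + (4 + x) = 2.
Multiply by 6: 2·(2E) − 3·(2E) + 6·(4 + x) = 12, i.e. 24 + 6x − (20 + 4x) = 12.
Collecting terms: 2x + 4 = 12, so 2x = 8, so x = 4.
Then 2E = 20 + 4·4 = 36, so E = 18, V = 2E/3 = 12, F = 4 + 4 = 8.

4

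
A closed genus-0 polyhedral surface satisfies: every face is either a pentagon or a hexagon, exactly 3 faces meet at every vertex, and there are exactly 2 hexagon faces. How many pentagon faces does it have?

Let x be the number of pentagons; then F = 2 + x.
Edge–face incidences: 2E = 6·2 + 5·x = 12 + 5x.
Every vertex has degree 3, so 3V = 2E.
Euler: V − E + F = 2 ⇒ (2E)/3 − E + (2 + x) = 2.
Multiply by 6: 2·(2E) − 3·(2E) + 6·(2 + x) = 12, i.e. 12 + 6x − (12 + 5x) = 12.
Collecting terms: x = 12.
Then 2E = 12 + 5·12 = 72, so E = 36, V = 2E/3 = 24, F = 2 + 12 = 14.

12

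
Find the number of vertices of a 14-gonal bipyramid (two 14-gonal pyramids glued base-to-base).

A bipyramid over an n-gon has 2n triangular faces and n + 2 vertices: V = 14 + 2 = 16, E = 3·14 = 42, F = 2·14 = 28.

16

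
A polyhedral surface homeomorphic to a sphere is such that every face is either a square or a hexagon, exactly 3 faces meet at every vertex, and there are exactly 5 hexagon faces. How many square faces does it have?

6

Let x be the number of squares; then F = 5 + x.
Edge–face incidences: 2E = 6·5 + 4·x = 30 + 4x.
Every vertex has degree 3, so 3V = 2E.
Euler: V − E + F = 2 ⇒ (2E)/3 − E + (5 + x) = 2.
Multiply by 6: 2·(2E) − 3·(2E) + 6·(5 + x) = 12, i.e. 30 + 6x − (30 + 4x) = 12.
Collecting terms: 2x = 12, so x = 6.
Then 2E = 30 + 4·6 = 54, so E = 27, V = 2E/3 = 18, F = 5 + 6 = 11.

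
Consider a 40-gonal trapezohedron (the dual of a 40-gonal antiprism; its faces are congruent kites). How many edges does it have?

The n-trapezohedron (dual of the n-antiprism) has V = 2·40 + 2 = 82, E = 4·40 = 160, F = 2·40 = 80.

160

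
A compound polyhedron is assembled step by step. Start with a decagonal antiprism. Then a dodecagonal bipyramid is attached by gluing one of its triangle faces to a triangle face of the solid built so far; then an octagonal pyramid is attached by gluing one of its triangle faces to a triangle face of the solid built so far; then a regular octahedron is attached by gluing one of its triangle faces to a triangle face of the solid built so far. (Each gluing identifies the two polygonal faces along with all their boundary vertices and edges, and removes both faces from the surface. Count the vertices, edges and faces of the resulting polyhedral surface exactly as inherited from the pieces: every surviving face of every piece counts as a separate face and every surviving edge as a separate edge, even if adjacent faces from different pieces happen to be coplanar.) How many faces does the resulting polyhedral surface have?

A decagonal antiprism: V=20, E=40, F=22.
Attach a dodecagonal bipyramid (V=14, E=36, F=24) along a 3-gon: merge 3 vertices and 3 edges, delete both glued faces → V=31, E=73, F=44.
Attach an octagonal pyramid (V=9, E=16, F=9) along a 3-gon: merge 3 vertices and 3 edges, delete both glued faces → V=37, E=86, F=51.
Attach a regular octahedron (V=6, E=12, F=8) along a 3-gon: merge 3 vertices and 3 edges, delete both glued faces → V=40, E=95, F=57.
Check: V − E + F = 40 − 95 + 57 = 2.

57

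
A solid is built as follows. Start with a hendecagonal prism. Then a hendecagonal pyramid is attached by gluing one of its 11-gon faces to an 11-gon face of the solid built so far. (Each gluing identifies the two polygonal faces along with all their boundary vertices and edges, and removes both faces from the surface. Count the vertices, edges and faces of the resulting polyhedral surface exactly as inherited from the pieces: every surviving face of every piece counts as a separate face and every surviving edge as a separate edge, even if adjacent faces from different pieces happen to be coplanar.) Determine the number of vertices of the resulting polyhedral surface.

A hendecagonal prism: V=22, E=33, F=13.
Attach a hendecagonal pyramid (V=12, E=22, F=12) along an 11-gon: merge 11 vertices and 11 edges, delete both glued faces → V=23, E=44, F=23.
Check: V − E + F = 23 − 44 + 23 = 2.

23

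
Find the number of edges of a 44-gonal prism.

132

A prism on an n-gon has two n-gon bases and n rectangular sides: V = 2·44 = 88, E = 3·44 = 132, F = 44 + 2 = 46.
Check: V − E + F = 88 − 132 + 46 = 2.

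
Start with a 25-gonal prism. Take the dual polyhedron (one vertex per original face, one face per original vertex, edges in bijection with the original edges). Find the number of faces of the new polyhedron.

The base solid has V = 50, E = 75, F = 27.
The dual swaps V and F and preserves E: V′ = F = 27, E′ = E = 75, F′ = V = 50.

50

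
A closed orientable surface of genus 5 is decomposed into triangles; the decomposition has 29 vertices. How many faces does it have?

χ = 2 − 2·5 = -8, and every face is a triangle so 3F = 2E.
V − E + F = -8 with E = 3F/2 gives 29 − (3/2 − 1)·F = -8, so F = 74 and E = 111.

74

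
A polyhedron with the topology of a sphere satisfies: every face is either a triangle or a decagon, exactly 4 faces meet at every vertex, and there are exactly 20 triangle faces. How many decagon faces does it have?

Let x be the number of decagons; then F = 20 + x.
Edge–face incidences: 2E = 3·20 + 10·x = 60 + 10x.
Every vertex has degree 4, so 4V = 2E.
Euler: V − E + F = 2 ⇒ (2E)/4 − E + (20 + x) = 2.
Multiply by 8: 2·(2E) − 4·(2E) + 8·(20 + x) = 16, i.e. 160 + 8x − 2·(60 + 10x) = 16.
Collecting terms: −12x + 40 = 16, so −12x = −24, so x = 2.
Then 2E = 60 + 10·2 = 80, so E = 40, V = 2E/4 = 20, F = 20 + 2 = 22.

2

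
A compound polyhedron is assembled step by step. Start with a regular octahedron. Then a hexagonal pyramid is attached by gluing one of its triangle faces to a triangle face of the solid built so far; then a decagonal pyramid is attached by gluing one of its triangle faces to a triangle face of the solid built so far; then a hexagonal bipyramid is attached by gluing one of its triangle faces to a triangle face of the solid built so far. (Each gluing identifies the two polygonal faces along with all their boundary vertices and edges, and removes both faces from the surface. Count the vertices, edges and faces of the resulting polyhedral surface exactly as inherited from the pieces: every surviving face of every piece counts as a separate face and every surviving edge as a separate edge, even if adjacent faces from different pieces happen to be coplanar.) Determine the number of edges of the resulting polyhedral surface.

A regular octahedron: V=6, E=12, F=8.
Attach a hexagonal pyramid (V=7, E=12, F=7) along a 3-gon: merge 3 vertices and 3 edges, delete both glued faces → V=10, E=21, F=13.
Attach a decagonal pyramid (V=11, E=20, F=11) along a 3-gon: merge 3 vertices and 3 edges, delete both glued faces → V=18, E=38, F=22.
Attach a hexagonal bipyramid (V=8, E=18, F=12) along a 3-gon: merge 3 vertices and 3 edges, delete both glued faces → V=23, E=53, F=32.
Check: V − E + F = 23 − 53 + 32 = 2.

53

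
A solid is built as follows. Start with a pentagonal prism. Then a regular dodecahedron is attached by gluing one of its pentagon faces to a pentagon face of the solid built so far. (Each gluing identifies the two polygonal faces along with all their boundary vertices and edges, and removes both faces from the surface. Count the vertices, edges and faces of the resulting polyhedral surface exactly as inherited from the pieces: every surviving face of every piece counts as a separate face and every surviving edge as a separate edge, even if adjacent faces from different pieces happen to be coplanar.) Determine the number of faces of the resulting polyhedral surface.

17

A pentagonal prism: V=10, E=15, F=7.
Attach a regular dodecahedron (V=20, E=30, F=12) along a 5-gon: merge 5 vertices and 5 edges, delete both glued faces → V=25, E=40, F=17.
Check: V − E + F = 25 − 40 + 17 = 2.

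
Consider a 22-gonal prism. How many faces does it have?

24

A prism on an n-gon has two n-gon bases and n rectangular sides: V = 2·22 = 44, E = 3·22 = 66, F = 22 + 2 = 24.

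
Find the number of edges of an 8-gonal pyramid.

16

A pyramid on an n-gon base has one n-gon and n triangles: V = 8 + 1 = 9, E = 2·8 = 16, F = 8 + 1 = 9.
Check: V − E + F = 9 − 16 + 9 = 2.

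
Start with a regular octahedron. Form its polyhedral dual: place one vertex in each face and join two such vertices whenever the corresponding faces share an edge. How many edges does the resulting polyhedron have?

12

The base solid has V = 6, E = 12, F = 8.
The dual swaps V and F and preserves E: V′ = F = 8, E′ = E = 12, F′ = V = 6.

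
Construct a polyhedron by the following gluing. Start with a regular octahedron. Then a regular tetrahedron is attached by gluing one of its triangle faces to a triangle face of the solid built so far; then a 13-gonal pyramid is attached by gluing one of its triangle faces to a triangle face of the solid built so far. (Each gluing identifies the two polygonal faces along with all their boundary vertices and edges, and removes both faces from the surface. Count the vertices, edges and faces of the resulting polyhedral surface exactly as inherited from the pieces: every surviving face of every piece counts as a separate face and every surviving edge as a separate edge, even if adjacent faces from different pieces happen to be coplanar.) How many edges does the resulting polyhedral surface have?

38

A regular octahedron: V=6, E=12, F=8.
Attach a regular tetrahedron (V=4, E=6, F=4) along a 3-gon: merge 3 vertices and 3 edges, delete both glued faces → V=7, E=15, F=10.
Attach a 13-gonal pyramid (V=14, E=26, F=14) along a 3-gon: merge 3 vertices and 3 edges, delete both glued faces → V=18, E=38, F=22.
Check: V − E + F = 18 − 38 + 22 = 2.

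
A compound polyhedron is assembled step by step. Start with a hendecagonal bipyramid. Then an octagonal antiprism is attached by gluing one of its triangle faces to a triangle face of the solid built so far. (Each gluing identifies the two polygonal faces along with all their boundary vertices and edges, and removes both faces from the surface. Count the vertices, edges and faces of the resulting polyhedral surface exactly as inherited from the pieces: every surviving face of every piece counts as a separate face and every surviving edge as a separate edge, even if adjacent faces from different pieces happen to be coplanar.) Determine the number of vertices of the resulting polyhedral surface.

26

A hendecagonal bipyramid: V=13, E=33, F=22.
Attach an octagonal antiprism (V=16, E=32, F=18) along a 3-gon: merge 3 vertices and 3 edges, delete both glued faces → V=26, E=62, F=38.
Check: V − E + F = 26 − 62 + 38 = 2.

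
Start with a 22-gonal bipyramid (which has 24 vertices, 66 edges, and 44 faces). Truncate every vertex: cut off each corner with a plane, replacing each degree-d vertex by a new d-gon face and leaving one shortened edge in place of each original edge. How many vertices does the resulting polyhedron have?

Truncation replaces each original edge-end by a new vertex, so V′ = 2E = 132.
Each original edge survives, and each old vertex of degree d contributes d new edges; summing degrees gives Σd = 2E, so E′ = E + 2E = 3E = 198.
Each original face survives and each original vertex becomes one new face: F′ = F + V = 68.

132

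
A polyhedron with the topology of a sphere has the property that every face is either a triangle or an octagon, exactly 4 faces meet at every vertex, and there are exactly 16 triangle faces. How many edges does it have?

Let x be the number of octagons; then F = 16 + x.
Edge–face incidences: 2E = 3·16 + 8·x = 48 + 8x.
Every vertex has degree 4, so 4V = 2E.
Euler: V − E + F = 2 ⇒ (2E)/4 − E + (16 + x) = 2.
Multiply by 8: 2·(2E) − 4·(2E) + 8·(16 + x) = 16, i.e. 128 + 8x − 2·(48 + 8x) = 16.
Collecting terms: −8x + 32 = 16, so −8x = −16, so x = 2.
Then 2E = 48 + 8·2 = 64, so E = 32, V = 2E/4 = 16, F = 16 + 2 = 18.

32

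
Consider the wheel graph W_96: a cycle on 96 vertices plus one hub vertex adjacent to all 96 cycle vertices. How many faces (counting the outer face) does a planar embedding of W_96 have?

97

W_96 has V = 96 + 1 = 97 vertices and E = 2·96 = 192 edges.
By Euler's formula F = 2 − V + E = 2 − 97 + 192 = 97.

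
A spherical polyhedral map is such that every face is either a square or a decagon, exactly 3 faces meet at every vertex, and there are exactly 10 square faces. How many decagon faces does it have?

2

Let x be the number of decagons; then F = 10 + x.
Edge–face incidences: 2E = 4·10 + 10·x = 40 + 10x.
Every vertex has degree 3, so 3V = 2E.
Euler: V − E + F = 2 ⇒ (2E)/3 − E + (10 + x) = 2.
Multiply by 6: 2·(2E) − 3·(2E) + 6·(10 + x) = 12, i.e. 60 + 6x − (40 + 10x) = 12.
Collecting terms: −4x + 20 = 12, so −4x = −8, so x = 2.
Then 2E = 40 + 10·2 = 60, so E = 30, V = 2E/3 = 20, F = 10 + 2 = 12.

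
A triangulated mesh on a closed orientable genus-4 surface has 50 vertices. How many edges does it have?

χ = 2 − 2·4 = -6, and every face is a triangle so 3F = 2E.
V − E + F = -6 with E = 3F/2 gives 50 − (3/2 − 1)·F = -6, so F = 112 and E = 168.

168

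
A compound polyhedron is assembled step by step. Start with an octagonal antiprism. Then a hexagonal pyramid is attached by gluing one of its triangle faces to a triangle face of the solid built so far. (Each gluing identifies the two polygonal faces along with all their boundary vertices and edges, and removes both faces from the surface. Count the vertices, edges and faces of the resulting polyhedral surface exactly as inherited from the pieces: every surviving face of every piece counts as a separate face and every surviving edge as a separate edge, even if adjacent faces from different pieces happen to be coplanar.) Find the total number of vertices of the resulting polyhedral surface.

An octagonal antiprism: V=16, E=32, F=18.
Attach a hexagonal pyramid (V=7, E=12, F=7) along a 3-gon: merge 3 vertices and 3 edges, delete both glued faces → V=20, E=41, F=23.
Check: V − E + F = 20 − 41 + 23 = 2.

20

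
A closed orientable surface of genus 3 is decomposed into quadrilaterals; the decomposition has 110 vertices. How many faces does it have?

114

χ = 2 − 2·3 = -4, and every face is a square so 4F = 2E.
V − E + F = -4 with E = 4F/2 gives 110 − (4/2 − 1)·F = -4, so F = 114 and E = 228.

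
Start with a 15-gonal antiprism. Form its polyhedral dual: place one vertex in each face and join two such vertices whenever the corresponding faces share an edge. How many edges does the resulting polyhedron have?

The base solid has V = 30, E = 60, F = 32.
The dual swaps V and F and preserves E: V′ = F = 32, E′ = E = 60, F′ = V = 30.

60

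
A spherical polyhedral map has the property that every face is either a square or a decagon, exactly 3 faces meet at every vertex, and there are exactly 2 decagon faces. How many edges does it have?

Let x be the number of squares; then F = 2 + x.
Edge–face incidences: 2E = 10·2 + 4·x = 20 + 4x.
Every vertex has degree 3, so 3V = 2E.
Euler: V − E + F = 2 ⇒ (2E)/3 − E + (2 + x) = 2.
Multiply by 6: 2·(2E) − 3·(2E) + 6·(2 + x) = 12, i.e. 12 + 6x − (20 + 4x) = 12.
Collecting terms: 2x − 8 = 12, so 2x = 20, so x = 10.
Then 2E = 20 + 4·10 = 60, so E = 30, V = 2E/3 = 20, F = 2 + 10 = 12.

30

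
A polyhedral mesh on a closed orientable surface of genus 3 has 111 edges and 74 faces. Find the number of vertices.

For a closed orientable surface of genus 3, χ = 2 − 2·3 = -4.
V = -4 + E − F = -4 + 111 − 74 = 33.

33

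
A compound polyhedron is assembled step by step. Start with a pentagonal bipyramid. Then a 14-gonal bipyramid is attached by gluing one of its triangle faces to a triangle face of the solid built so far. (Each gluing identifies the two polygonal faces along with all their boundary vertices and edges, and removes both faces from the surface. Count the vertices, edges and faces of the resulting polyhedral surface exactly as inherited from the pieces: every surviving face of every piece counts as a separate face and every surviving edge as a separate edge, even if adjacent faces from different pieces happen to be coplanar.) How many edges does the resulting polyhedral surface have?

54

A pentagonal bipyramid: V=7, E=15, F=10.
Attach a 14-gonal bipyramid (V=16, E=42, F=28) along a 3-gon: merge 3 vertices and 3 edges, delete both glued faces → V=20, E=54, F=36.
Check: V − E + F = 20 − 54 + 36 = 2.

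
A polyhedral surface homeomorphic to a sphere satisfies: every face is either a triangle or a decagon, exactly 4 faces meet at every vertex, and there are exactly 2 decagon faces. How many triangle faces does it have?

20

Let x be the number of triangles; then F = 2 + x.
Edge–face incidences: 2E = 10·2 + 3·x = 20 + 3x.
Every vertex has degree 4, so 4V = 2E.
Euler: V − E + F = 2 ⇒ (2E)/4 − E + (2 + x) = 2.
Multiply by 8: 2·(2E) − 4·(2E) + 8·(2 + x) = 16, i.e. 16 + 8x − 2·(20 + 3x) = 16.
Collecting terms: 2x − 24 = 16, so 2x = 40, so x = 20.
Then 2E = 20 + 3·20 = 80, so E = 40, V = 2E/4 = 20, F = 2 + 20 = 22.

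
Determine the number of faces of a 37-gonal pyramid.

38

A pyramid on an n-gon base has one n-gon and n triangles: V = 37 + 1 = 38, E = 2·37 = 74, F = 37 + 1 = 38.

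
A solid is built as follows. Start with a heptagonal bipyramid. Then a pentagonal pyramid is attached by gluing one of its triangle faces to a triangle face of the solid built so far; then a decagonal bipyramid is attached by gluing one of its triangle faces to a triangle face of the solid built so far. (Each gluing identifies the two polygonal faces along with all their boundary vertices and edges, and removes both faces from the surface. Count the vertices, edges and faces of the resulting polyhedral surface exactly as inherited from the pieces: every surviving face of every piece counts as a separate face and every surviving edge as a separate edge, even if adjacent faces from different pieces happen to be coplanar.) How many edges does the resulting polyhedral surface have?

55

A heptagonal bipyramid: V=9, E=21, F=14.
Attach a pentagonal pyramid (V=6, E=10, F=6) along a 3-gon: merge 3 vertices and 3 edges, delete both glued faces → V=12, E=28, F=18.
Attach a decagonal bipyramid (V=12, E=30, F=20) along a 3-gon: merge 3 vertices and 3 edges, delete both glued faces → V=21, E=55, F=36.
Check: V − E + F = 21 − 55 + 36 = 2.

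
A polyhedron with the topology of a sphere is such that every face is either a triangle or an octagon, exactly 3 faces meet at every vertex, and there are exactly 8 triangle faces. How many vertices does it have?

Let x be the number of octagons; then F = 8 + x.
Edge–face incidences: 2E = 3·8 + 8·x = 24 + 8x.
Every vertex has degree 3, so 3V = 2E.
Euler: V − E + F = 2 ⇒ (2E)/3 − E + (8 + x) = 2.
Multiply by 6: 2·(2E) − 3·(2E) + 6·(8 + x) = 12, i.e. 48 + 6x − (24 + 8x) = 12.
Collecting terms: −2x + 24 = 12, so −2x = −12, so x = 6.
Then 2E = 24 + 8·6 = 72, so E = 36, V = 2E/3 = 24, F = 8 + 6 = 14.

24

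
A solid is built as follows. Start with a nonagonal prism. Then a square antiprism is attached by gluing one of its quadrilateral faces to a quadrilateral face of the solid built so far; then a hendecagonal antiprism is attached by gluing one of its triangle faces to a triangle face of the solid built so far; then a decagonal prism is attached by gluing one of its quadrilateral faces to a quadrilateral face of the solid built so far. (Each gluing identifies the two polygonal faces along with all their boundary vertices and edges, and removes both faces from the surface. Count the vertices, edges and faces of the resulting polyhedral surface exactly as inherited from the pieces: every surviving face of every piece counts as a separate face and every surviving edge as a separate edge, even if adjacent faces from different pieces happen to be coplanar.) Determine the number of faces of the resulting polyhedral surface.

A nonagonal prism: V=18, E=27, F=11.
Attach a square antiprism (V=8, E=16, F=10) along a 4-gon: merge 4 vertices and 4 edges, delete both glued faces → V=22, E=39, F=19.
Attach a hendecagonal antiprism (V=22, E=44, F=24) along a 3-gon: merge 3 vertices and 3 edges, delete both glued faces → V=41, E=80, F=41.
Attach a decagonal prism (V=20, E=30, F=12) along a 4-gon: merge 4 vertices and 4 edges, delete both glued faces → V=57, E=106, F=51.
Check: V − E + F = 57 − 106 + 51 = 2.

51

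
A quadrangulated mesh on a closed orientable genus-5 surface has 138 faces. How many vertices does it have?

χ = 2 − 2·5 = -8, and every face is a square so 4F = 2E.
E = 4·138/2 = 276. Then V = -8 + E − F = -8 + 276 − 138 = 130.

130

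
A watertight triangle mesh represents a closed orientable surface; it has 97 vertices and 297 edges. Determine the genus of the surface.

2

Every face is a triangle and each edge borders two faces, so 3F = 2·297, giving F = 198.
χ = V − E + F = 97 − 297 + 198 = -2.
For a closed orientable surface χ = 2 − 2g, so g = (2 − (-2))/2 = 2.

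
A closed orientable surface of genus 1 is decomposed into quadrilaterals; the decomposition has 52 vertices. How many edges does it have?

104

χ = 2 − 2·1 = 0, and every face is a square so 4F = 2E.
V − E + F = 0 with E = 4F/2 gives 52 − (4/2 − 1)·F = 0, so F = 52 and E = 104.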